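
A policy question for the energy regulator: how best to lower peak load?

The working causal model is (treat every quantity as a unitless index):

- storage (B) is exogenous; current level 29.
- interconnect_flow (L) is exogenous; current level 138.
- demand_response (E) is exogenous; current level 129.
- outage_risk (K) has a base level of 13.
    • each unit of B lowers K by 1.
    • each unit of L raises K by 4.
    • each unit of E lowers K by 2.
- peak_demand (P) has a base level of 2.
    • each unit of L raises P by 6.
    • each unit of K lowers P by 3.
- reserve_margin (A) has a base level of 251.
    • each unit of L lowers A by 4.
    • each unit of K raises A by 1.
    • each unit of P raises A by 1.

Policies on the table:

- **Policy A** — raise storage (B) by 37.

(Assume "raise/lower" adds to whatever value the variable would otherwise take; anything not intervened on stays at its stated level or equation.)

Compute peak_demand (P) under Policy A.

107

Policy A (B + 37):
  B = 29 + 37 = 66
  L = 138
  E = 129
  K = 13 − 66 + 4·138 − 2·129 = 241
  P = 2 + 6·138 − 3·241 = 107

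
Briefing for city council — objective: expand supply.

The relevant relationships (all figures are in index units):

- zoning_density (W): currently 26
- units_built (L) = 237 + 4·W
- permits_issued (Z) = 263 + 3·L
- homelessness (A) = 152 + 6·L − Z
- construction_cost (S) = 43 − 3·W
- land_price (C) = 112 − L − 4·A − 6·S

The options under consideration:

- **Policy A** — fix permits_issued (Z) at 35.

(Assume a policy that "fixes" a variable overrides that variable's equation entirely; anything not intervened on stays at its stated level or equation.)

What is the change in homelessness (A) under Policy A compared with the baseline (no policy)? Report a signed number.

1251

Baseline:
  W = 26
  L = 237 + 4·26 = 341
  Z = 263 + 3·341 = 1286
  A = 152 + 6·341 − 1286 = 912
Policy A (Z := 35):
  W = 26
  L = 237 + 4·26 = 341
  Z = 35
  A = 152 + 6·341 − 35 = 2163
Change in A: 2163 − 912 = 1251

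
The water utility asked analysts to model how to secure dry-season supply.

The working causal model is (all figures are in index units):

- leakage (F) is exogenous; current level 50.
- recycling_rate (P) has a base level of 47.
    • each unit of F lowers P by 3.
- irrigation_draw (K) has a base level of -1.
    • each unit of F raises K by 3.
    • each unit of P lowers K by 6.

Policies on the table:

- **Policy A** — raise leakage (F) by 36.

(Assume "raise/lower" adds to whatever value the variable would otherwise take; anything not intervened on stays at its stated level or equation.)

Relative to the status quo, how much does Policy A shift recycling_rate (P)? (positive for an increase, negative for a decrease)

Baseline:
  F = 50
  P = 47 − 3·50 = -103
Policy A (F + 36):
  F = 50 + 36 = 86
  P = 47 − 3·86 = -211
Change in P: -211 − (-103) = -108

-108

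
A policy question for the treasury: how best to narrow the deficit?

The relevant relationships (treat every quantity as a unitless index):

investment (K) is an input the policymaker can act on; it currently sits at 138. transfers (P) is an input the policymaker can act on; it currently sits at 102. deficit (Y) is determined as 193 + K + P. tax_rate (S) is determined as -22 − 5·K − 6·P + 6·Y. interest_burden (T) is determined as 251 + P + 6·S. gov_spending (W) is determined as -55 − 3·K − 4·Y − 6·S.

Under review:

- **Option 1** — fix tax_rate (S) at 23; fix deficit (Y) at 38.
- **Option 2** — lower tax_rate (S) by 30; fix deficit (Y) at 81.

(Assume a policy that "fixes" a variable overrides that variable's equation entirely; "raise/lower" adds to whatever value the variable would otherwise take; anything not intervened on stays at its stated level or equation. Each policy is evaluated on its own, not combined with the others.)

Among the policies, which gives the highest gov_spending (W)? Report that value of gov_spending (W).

4415

Option 1 (S := 23, Y := 38):
  K = 138
  P = 102
  Y = 38
  S = 23
  W = -55 − 3·138 − 4·38 − 6·23 = -759
Option 2 (S − 30, Y := 81):
  K = 138
  P = 102
  Y = 81
  S = -22 − 5·138 − 6·102 + 6·81 (−30 from intervention) = -868
  W = -55 − 3·138 − 4·81 − 6·(-868) = 4415
Comparing — Option 1: W=-759, Option 2: W=4415. Highest is 4415 (Option 2).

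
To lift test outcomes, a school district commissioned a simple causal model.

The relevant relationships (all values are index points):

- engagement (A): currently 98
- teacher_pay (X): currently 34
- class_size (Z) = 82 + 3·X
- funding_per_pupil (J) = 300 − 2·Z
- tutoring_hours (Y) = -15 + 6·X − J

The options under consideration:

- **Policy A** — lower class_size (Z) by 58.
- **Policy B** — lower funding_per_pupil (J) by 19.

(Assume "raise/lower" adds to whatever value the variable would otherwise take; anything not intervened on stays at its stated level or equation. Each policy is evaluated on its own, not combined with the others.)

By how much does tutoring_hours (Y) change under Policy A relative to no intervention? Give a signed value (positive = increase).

-116

Baseline:
  X = 34
  Z = 82 + 3·34 = 184
  J = 300 − 2·184 = -68
  Y = -15 + 6·34 − (-68) = 257
Policy A (Z − 58):
  X = 34
  Z = 82 + 3·34 (−58 from intervention) = 126
  J = 300 − 2·126 = 48
  Y = -15 + 6·34 − 48 = 141
Change in Y: 141 − 257 = -116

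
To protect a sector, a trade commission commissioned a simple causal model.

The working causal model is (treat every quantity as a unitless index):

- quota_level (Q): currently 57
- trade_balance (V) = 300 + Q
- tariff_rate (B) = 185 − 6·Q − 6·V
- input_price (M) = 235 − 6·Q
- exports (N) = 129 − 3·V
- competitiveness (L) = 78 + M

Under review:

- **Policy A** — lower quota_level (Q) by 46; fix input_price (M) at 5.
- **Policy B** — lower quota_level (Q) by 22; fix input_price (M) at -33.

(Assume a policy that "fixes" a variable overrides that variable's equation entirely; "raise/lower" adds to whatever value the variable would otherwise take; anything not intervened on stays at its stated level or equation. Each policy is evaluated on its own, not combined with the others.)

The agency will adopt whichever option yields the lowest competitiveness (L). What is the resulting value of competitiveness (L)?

45

Policy A (Q − 46, M := 5):
  Q = 57 − 46 = 11
  M = 5
  L = 78 + 5 = 83
Policy B (Q − 22, M := -33):
  Q = 57 − 22 = 35
  M = -33
  L = 78 + (-33) = 45
Comparing — Policy A: L=83, Policy B: L=45. Lowest is 45 (Policy B).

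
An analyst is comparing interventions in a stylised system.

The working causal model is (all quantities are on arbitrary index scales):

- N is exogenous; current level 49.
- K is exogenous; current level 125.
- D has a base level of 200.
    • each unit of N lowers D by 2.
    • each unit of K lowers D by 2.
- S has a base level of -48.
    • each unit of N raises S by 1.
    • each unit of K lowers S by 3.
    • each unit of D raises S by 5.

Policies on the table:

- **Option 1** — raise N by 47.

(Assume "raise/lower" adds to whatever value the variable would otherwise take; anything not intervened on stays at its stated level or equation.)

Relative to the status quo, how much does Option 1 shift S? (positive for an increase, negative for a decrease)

Baseline:
  N = 49
  K = 125
  D = 200 − 2·49 − 2·125 = -148
  S = -48 + 49 − 3·125 + 5·(-148) = -1114
Option 1 (N + 47):
  N = 49 + 47 = 96
  K = 125
  D = 200 − 2·96 − 2·125 = -242
  S = -48 + 96 − 3·125 + 5·(-242) = -1537
Change in S: -1537 − (-1114) = -423

-423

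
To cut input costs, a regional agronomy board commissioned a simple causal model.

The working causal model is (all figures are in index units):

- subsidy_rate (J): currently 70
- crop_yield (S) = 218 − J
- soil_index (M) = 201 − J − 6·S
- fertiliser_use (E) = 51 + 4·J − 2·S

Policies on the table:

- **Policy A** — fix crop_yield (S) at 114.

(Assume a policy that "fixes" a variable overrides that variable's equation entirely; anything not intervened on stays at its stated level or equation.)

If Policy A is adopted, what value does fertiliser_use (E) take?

Policy A (S := 114):
  J = 70
  S = 114
  E = 51 + 4·70 − 2·114 = 103

103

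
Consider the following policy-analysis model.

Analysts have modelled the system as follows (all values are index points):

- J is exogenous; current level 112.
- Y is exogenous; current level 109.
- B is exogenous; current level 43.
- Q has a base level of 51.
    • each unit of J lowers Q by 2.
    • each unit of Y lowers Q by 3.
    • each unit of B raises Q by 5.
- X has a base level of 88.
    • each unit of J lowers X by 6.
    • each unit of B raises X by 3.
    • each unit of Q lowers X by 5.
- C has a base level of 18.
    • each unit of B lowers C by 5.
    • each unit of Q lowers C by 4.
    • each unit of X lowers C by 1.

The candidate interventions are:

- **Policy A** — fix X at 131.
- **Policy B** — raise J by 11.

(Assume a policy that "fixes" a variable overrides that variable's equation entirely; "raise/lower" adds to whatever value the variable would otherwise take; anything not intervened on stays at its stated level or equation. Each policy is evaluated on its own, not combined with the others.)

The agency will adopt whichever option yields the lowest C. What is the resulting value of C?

Policy A (X := 131):
  J = 112
  Y = 109
  B = 43
  Q = 51 − 2·112 − 3·109 + 5·43 = -285
  X = 131
  C = 18 − 5·43 − 4·(-285) − 131 = 812
Policy B (J + 11):
  J = 112 + 11 = 123
  Y = 109
  B = 43
  Q = 51 − 2·123 − 3·109 + 5·43 = -307
  X = 88 − 6·123 + 3·43 − 5·(-307) = 1014
  C = 18 − 5·43 − 4·(-307) − 1014 = 17
Comparing — Policy A: C=812, Policy B: C=17. Lowest is 17 (Policy B).

17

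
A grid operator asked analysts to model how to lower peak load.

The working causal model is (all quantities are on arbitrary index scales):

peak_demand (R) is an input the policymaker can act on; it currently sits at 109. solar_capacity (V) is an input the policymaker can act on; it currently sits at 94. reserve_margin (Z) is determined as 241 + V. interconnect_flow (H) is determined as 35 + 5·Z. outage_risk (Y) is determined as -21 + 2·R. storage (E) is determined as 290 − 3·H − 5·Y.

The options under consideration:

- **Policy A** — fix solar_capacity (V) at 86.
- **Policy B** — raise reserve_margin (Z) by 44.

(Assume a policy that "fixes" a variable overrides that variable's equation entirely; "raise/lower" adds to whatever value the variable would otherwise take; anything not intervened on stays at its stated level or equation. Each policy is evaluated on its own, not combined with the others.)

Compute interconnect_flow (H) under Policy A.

Policy A (V := 86):
  V = 86
  Z = 241 + 86 = 327
  H = 35 + 5·327 = 1670

1670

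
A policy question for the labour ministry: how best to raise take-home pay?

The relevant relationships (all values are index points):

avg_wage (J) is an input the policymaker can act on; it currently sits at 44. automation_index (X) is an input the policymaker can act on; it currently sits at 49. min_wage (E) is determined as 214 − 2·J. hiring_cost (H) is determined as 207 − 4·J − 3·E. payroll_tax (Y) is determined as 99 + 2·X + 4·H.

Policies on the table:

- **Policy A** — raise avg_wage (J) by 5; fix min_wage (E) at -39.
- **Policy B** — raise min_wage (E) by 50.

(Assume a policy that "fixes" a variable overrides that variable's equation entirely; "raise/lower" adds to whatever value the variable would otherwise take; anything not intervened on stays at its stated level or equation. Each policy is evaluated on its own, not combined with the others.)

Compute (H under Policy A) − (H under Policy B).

Policy A (J + 5, E := -39):
  J = 44 + 5 = 49
  E = -39
  H = 207 − 4·49 − 3·(-39) = 128
Policy B (E + 50):
  J = 44
  E = 214 − 2·44 (+50 from intervention) = 176
  H = 207 − 4·44 − 3·176 = -497
H: 128 − (-497) = 625

625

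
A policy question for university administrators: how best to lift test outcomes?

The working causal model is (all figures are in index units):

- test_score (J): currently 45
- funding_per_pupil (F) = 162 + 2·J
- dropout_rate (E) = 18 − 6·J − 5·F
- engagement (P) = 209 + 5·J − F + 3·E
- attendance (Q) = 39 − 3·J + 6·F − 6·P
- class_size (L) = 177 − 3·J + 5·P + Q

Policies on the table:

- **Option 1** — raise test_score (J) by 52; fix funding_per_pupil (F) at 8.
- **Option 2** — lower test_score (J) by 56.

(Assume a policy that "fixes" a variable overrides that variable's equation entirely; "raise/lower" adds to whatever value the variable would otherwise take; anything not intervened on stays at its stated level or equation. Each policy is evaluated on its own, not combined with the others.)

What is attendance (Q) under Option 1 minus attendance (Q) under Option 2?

-5364

Option 1 (J + 52, F := 8):
  J = 45 + 52 = 97
  F = 8
  E = 18 − 6·97 − 5·8 = -604
  P = 209 + 5·97 − 8 + 3·(-604) = -1126
  Q = 39 − 3·97 + 6·8 − 6·(-1126) = 6552
Option 2 (J − 56):
  J = 45 − 56 = -11
  F = 162 + 2·(-11) = 140
  E = 18 − 6·(-11) − 5·140 = -616
  P = 209 + 5·(-11) − 140 + 3·(-616) = -1834
  Q = 39 − 3·(-11) + 6·140 − 6·(-1834) = 11916
Q: 6552 − 11916 = -5364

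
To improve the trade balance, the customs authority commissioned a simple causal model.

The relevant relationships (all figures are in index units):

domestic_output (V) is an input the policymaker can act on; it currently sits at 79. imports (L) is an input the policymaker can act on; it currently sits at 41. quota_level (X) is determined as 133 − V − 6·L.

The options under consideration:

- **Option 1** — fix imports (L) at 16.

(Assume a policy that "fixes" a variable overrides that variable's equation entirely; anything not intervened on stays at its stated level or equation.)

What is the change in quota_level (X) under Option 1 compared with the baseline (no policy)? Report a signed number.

150

Baseline:
  V = 79
  L = 41
  X = 133 − 79 − 6·41 = -192
Option 1 (L := 16):
  V = 79
  L = 16
  X = 133 − 79 − 6·16 = -42
Change in X: -42 − (-192) = 150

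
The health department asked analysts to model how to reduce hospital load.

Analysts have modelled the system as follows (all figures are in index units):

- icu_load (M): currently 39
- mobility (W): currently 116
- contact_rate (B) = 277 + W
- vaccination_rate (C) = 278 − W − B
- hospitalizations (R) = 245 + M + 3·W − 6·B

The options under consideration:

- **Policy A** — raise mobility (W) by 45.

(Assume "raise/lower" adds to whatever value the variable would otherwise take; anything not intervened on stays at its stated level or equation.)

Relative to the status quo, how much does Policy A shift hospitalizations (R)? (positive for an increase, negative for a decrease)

-135

Baseline:
  M = 39
  W = 116
  B = 277 + 116 = 393
  R = 245 + 39 + 3·116 − 6·393 = -1726
Policy A (W + 45):
  M = 39
  W = 116 + 45 = 161
  B = 277 + 161 = 438
  R = 245 + 39 + 3·161 − 6·438 = -1861
Change in R: -1861 − (-1726) = -135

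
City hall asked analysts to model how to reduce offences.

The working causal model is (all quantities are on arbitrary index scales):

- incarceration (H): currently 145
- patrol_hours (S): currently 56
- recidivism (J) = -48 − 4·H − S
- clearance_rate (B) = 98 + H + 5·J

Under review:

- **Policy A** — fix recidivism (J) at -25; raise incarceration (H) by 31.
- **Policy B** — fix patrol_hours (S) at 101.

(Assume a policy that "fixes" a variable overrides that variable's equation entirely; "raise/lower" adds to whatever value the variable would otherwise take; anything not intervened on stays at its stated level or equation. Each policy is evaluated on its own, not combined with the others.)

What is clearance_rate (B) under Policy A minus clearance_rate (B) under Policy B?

3551

Policy A (J := -25, H + 31):
  H = 145 + 31 = 176
  S = 56
  J = -25
  B = 98 + 176 + 5·(-25) = 149
Policy B (S := 101):
  H = 145
  S = 101
  J = -48 − 4·145 − 101 = -729
  B = 98 + 145 + 5·(-729) = -3402
B: 149 − (-3402) = 3551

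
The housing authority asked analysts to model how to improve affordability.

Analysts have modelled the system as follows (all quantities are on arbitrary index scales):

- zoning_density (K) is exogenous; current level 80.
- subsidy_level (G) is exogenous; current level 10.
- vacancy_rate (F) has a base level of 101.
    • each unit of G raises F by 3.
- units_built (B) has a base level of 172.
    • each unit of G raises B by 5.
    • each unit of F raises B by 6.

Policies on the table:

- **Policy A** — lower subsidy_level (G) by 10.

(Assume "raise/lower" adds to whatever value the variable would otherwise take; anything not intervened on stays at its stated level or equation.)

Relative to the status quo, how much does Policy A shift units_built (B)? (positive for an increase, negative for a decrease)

Baseline:
  G = 10
  F = 101 + 3·10 = 131
  B = 172 + 5·10 + 6·131 = 1008
Policy A (G − 10):
  G = 10 − 10 = 0
  F = 101 + 3·0 = 101
  B = 172 + 5·0 + 6·101 = 778
Change in B: 778 − 1008 = -230

-230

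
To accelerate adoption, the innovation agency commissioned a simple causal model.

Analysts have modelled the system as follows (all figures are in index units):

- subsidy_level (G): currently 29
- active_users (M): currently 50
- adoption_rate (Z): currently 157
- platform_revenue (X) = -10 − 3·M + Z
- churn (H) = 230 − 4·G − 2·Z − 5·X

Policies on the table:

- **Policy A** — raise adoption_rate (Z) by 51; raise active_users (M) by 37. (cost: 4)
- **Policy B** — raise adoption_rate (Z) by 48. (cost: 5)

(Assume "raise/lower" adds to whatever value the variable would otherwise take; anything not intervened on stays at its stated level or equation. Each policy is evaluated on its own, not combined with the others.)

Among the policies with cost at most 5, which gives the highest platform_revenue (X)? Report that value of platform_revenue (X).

45

Policy A (Z + 51, M + 37):
  M = 50 + 37 = 87
  Z = 157 + 51 = 208
  X = -10 − 3·87 + 208 = -63
Policy B (Z + 48):
  M = 50
  Z = 157 + 48 = 205
  X = -10 − 3·50 + 205 = 45
Comparing — Policy A: X=-63, Policy B: X=45. Highest is 45 (Policy B).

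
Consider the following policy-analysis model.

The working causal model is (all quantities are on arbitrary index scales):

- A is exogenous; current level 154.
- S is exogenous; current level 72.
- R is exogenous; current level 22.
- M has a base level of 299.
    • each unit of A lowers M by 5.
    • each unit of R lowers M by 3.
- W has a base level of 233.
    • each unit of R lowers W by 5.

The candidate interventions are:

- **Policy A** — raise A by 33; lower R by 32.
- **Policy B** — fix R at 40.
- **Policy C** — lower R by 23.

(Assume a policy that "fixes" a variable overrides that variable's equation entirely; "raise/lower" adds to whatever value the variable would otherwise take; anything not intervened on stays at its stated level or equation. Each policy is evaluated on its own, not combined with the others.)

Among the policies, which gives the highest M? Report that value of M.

Policy A (A + 33, R − 32):
  A = 154 + 33 = 187
  R = 22 − 32 = -10
  M = 299 − 5·187 − 3·(-10) = -606
Policy B (R := 40):
  A = 154
  R = 40
  M = 299 − 5·154 − 3·40 = -591
Policy C (R − 23):
  A = 154
  R = 22 − 23 = -1
  M = 299 − 5·154 − 3·(-1) = -468
Comparing — Policy A: M=-606, Policy B: M=-591, Policy C: M=-468. Highest is -468 (Policy C).

-468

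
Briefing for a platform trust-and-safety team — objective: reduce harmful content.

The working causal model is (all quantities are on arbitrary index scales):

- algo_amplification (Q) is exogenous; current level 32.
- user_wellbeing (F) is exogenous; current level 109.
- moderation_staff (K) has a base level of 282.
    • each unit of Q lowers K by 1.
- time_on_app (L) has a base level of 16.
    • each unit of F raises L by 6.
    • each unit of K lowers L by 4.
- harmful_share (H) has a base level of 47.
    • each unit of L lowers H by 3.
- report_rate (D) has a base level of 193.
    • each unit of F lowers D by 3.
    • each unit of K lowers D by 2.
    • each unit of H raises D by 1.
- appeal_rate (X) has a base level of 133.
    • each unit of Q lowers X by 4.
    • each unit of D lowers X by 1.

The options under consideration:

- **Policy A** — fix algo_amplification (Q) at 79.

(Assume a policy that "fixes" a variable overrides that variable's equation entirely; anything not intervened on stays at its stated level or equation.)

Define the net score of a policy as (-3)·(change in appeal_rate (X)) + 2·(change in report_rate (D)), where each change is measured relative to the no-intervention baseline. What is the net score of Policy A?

Baseline:
  Q = 32
  F = 109
  K = 282 − 32 = 250
  L = 16 + 6·109 − 4·250 = -330
  H = 47 − 3·(-330) = 1037
  D = 193 − 3·109 − 2·250 + 1037 = 403
  X = 133 − 4·32 − 403 = -398
Policy A (Q := 79):
  Q = 79
  F = 109
  K = 282 − 79 = 203
  L = 16 + 6·109 − 4·203 = -142
  H = 47 − 3·(-142) = 473
  D = 193 − 3·109 − 2·203 + 473 = -67
  X = 133 − 4·79 − (-67) = -116
ΔX = -116 − (-398) = 282; ΔD = -67 − 403 = -470
Score = (-3)·282 + 2·(-470) = -1786

-1786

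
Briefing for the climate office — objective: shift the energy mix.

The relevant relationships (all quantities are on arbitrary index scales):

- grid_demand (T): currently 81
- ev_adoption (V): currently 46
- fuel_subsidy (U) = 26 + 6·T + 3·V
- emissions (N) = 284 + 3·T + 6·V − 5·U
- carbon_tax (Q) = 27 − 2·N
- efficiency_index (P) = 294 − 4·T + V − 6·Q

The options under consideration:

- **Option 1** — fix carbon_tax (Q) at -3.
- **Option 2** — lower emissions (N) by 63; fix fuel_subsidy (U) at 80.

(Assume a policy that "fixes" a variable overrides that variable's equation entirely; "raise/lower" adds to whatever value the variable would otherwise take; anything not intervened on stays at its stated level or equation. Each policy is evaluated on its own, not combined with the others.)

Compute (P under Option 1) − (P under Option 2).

-3900

Option 1 (Q := -3):
  T = 81
  V = 46
  U = 26 + 6·81 + 3·46 = 650
  N = 284 + 3·81 + 6·46 − 5·650 = -2447
  Q = -3
  P = 294 − 4·81 + 46 − 6·(-3) = 34
Option 2 (N − 63, U := 80):
  T = 81
  V = 46
  U = 80
  N = 284 + 3·81 + 6·46 − 5·80 (−63 from intervention) = 340
  Q = 27 − 2·340 = -653
  P = 294 − 4·81 + 46 − 6·(-653) = 3934
P: 34 − 3934 = -3900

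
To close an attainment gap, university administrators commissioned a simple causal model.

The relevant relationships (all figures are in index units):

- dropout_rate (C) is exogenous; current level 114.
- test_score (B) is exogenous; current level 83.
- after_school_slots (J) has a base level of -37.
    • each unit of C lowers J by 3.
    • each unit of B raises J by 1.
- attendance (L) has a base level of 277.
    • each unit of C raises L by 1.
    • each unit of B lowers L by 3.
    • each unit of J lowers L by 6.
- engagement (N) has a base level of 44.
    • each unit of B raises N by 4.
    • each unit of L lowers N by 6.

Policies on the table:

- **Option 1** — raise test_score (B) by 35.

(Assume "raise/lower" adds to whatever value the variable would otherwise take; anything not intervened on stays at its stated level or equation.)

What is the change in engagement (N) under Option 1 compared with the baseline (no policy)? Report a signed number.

Baseline:
  C = 114
  B = 83
  J = -37 − 3·114 + 83 = -296
  L = 277 + 114 − 3·83 − 6·(-296) = 1918
  N = 44 + 4·83 − 6·1918 = -11132
Option 1 (B + 35):
  C = 114
  B = 83 + 35 = 118
  J = -37 − 3·114 + 118 = -261
  L = 277 + 114 − 3·118 − 6·(-261) = 1603
  N = 44 + 4·118 − 6·1603 = -9102
Change in N: -9102 − (-11132) = 2030

2030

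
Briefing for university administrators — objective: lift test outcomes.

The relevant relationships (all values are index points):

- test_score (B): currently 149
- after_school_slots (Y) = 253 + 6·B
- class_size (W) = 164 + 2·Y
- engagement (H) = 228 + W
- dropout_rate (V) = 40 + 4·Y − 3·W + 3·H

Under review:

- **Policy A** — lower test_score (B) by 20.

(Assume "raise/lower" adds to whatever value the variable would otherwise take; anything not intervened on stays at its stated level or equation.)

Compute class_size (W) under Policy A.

Policy A (B − 20):
  B = 149 − 20 = 129
  Y = 253 + 6·129 = 1027
  W = 164 + 2·1027 = 2218

2218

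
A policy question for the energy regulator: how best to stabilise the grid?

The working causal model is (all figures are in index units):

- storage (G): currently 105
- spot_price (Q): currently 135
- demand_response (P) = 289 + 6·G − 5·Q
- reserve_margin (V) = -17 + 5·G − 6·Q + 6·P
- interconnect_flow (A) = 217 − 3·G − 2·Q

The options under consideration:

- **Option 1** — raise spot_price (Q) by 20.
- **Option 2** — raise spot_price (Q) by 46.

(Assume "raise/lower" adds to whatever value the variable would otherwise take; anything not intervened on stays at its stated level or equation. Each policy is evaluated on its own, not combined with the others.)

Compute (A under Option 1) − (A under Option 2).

Option 1 (Q + 20):
  G = 105
  Q = 135 + 20 = 155
  A = 217 − 3·105 − 2·155 = -408
Option 2 (Q + 46):
  G = 105
  Q = 135 + 46 = 181
  A = 217 − 3·105 − 2·181 = -460
A: -408 − (-460) = 52

52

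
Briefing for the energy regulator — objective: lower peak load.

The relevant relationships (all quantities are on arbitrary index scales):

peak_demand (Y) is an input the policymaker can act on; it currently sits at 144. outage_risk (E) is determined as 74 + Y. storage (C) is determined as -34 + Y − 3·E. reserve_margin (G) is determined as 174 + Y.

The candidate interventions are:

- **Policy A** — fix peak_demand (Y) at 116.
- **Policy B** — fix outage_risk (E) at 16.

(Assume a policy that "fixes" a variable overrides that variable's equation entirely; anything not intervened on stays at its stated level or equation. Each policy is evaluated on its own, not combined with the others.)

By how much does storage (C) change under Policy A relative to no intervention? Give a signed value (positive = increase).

56

Baseline:
  Y = 144
  E = 74 + 144 = 218
  C = -34 + 144 − 3·218 = -544
Policy A (Y := 116):
  Y = 116
  E = 74 + 116 = 190
  C = -34 + 116 − 3·190 = -488
Change in C: -488 − (-544) = 56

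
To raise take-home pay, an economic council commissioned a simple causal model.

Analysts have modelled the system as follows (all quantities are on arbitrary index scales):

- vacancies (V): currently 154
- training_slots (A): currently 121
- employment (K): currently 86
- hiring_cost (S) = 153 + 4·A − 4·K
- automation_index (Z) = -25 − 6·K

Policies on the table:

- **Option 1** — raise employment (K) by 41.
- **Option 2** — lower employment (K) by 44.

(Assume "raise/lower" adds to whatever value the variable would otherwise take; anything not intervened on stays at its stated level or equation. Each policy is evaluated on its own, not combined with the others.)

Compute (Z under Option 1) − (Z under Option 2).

Option 1 (K + 41):
  K = 86 + 41 = 127
  Z = -25 − 6·127 = -787
Option 2 (K − 44):
  K = 86 − 44 = 42
  Z = -25 − 6·42 = -277
Z: -787 − (-277) = -510

-510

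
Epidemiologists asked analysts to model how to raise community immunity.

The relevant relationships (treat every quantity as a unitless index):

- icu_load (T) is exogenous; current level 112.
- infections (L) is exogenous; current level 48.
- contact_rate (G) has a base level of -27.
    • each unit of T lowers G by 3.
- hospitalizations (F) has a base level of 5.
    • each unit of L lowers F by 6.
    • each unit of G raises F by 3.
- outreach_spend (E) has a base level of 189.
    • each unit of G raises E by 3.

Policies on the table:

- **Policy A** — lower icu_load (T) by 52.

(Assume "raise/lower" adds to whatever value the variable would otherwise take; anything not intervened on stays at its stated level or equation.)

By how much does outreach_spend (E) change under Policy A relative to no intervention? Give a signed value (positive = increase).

468

Baseline:
  T = 112
  G = -27 − 3·112 = -363
  E = 189 + 3·(-363) = -900
Policy A (T − 52):
  T = 112 − 52 = 60
  G = -27 − 3·60 = -207
  E = 189 + 3·(-207) = -432
Change in E: -432 − (-900) = 468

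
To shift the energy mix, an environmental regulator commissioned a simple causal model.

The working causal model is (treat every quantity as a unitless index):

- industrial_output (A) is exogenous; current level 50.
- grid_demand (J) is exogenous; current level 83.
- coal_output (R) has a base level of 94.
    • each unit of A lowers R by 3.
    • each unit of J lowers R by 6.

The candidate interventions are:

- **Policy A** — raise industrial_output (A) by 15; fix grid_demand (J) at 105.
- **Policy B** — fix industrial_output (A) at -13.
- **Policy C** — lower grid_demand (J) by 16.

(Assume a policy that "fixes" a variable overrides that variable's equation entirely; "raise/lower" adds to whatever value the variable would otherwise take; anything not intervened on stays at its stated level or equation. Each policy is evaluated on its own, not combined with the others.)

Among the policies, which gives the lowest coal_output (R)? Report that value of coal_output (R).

-731

Policy A (A + 15, J := 105):
  A = 50 + 15 = 65
  J = 105
  R = 94 − 3·65 − 6·105 = -731
Policy B (A := -13):
  A = -13
  J = 83
  R = 94 − 3·(-13) − 6·83 = -365
Policy C (J − 16):
  A = 50
  J = 83 − 16 = 67
  R = 94 − 3·50 − 6·67 = -458
Comparing — Policy A: R=-731, Policy B: R=-365, Policy C: R=-458. Lowest is -731 (Policy A).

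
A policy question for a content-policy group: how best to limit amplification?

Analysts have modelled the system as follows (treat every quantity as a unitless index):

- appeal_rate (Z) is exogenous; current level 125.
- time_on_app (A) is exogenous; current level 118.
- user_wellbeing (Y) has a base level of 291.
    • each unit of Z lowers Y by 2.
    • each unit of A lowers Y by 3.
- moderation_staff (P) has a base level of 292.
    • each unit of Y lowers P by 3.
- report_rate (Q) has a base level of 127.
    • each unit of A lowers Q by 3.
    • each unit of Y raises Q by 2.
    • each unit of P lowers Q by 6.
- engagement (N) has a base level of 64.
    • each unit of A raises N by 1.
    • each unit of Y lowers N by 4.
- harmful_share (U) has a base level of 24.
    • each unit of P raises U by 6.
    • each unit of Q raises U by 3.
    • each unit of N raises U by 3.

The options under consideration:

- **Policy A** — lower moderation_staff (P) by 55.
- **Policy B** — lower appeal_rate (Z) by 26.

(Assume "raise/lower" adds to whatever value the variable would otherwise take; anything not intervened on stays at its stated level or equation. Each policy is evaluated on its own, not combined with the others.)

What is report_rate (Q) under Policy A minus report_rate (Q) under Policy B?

Policy A (P − 55):
  Z = 125
  A = 118
  Y = 291 − 2·125 − 3·118 = -313
  P = 292 − 3·(-313) (−55 from intervention) = 1176
  Q = 127 − 3·118 + 2·(-313) − 6·1176 = -7909
Policy B (Z − 26):
  Z = 125 − 26 = 99
  A = 118
  Y = 291 − 2·99 − 3·118 = -261
  P = 292 − 3·(-261) = 1075
  Q = 127 − 3·118 + 2·(-261) − 6·1075 = -7199
Q: -7909 − (-7199) = -710

-710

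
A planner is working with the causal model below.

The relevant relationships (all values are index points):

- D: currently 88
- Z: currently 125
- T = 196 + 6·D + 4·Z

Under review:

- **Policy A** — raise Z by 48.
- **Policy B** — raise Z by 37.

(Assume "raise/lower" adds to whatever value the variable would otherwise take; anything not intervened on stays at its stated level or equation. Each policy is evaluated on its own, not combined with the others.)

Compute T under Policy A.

Policy A (Z + 48):
  D = 88
  Z = 125 + 48 = 173
  T = 196 + 6·88 + 4·173 = 1416

1416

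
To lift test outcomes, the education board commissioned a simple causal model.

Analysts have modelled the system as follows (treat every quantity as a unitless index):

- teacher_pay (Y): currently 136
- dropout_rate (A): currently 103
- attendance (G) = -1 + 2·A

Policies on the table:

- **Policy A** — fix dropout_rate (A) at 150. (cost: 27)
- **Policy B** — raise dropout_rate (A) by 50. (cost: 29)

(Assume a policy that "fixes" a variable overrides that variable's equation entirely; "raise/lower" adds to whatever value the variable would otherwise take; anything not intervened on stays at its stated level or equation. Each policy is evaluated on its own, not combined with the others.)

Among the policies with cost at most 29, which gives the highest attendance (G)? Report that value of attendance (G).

Policy A (A := 150):
  A = 150
  G = -1 + 2·150 = 299
Policy B (A + 50):
  A = 103 + 50 = 153
  G = -1 + 2·153 = 305
Comparing — Policy A: G=299, Policy B: G=305. Highest is 305 (Policy B).

305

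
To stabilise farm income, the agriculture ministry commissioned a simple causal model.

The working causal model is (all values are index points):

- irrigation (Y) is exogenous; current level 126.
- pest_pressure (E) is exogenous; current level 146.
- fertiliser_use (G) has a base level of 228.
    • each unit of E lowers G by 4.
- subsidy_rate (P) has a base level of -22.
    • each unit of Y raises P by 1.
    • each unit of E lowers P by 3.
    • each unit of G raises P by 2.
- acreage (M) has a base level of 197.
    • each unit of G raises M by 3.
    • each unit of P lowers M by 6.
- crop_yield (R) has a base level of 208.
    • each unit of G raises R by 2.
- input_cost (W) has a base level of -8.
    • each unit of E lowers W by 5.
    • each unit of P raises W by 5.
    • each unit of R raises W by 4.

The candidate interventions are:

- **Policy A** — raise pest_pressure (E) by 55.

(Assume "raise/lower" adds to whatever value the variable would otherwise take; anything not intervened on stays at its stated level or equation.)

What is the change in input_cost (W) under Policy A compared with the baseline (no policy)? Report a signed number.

-5060

Baseline:
  Y = 126
  E = 146
  G = 228 − 4·146 = -356
  P = -22 + 126 − 3·146 + 2·(-356) = -1046
  R = 208 + 2·(-356) = -504
  W = -8 − 5·146 + 5·(-1046) + 4·(-504) = -7984
Policy A (E + 55):
  Y = 126
  E = 146 + 55 = 201
  G = 228 − 4·201 = -576
  P = -22 + 126 − 3·201 + 2·(-576) = -1651
  R = 208 + 2·(-576) = -944
  W = -8 − 5·201 + 5·(-1651) + 4·(-944) = -13044
Change in W: -13044 − (-7984) = -5060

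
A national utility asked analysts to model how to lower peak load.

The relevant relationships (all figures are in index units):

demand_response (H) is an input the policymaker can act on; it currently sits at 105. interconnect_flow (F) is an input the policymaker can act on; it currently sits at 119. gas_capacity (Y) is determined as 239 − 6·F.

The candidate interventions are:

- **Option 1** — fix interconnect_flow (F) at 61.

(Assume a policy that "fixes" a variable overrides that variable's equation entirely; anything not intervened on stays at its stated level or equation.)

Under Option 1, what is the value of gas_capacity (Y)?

Option 1 (F := 61):
  F = 61
  Y = 239 − 6·61 = -127

-127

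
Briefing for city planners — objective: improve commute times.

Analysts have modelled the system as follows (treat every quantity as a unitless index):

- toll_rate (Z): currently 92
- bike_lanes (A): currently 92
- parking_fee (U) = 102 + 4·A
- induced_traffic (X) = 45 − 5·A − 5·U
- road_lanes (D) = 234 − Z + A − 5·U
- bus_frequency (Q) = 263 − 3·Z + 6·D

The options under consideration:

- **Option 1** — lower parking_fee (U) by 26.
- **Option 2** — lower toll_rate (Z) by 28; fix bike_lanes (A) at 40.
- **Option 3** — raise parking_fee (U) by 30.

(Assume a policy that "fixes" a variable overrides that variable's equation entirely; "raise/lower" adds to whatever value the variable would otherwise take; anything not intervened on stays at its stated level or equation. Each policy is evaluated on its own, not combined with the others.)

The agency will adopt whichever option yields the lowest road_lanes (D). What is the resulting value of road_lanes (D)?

-2266

Option 1 (U − 26):
  Z = 92
  A = 92
  U = 102 + 4·92 (−26 from intervention) = 444
  D = 234 − 92 + 92 − 5·444 = -1986
Option 2 (Z − 28, A := 40):
  Z = 92 − 28 = 64
  A = 40
  U = 102 + 4·40 = 262
  D = 234 − 64 + 40 − 5·262 = -1100
Option 3 (U + 30):
  Z = 92
  A = 92
  U = 102 + 4·92 (+30 from intervention) = 500
  D = 234 − 92 + 92 − 5·500 = -2266
Comparing — Option 1: D=-1986, Option 2: D=-1100, Option 3: D=-2266. Lowest is -2266 (Option 3).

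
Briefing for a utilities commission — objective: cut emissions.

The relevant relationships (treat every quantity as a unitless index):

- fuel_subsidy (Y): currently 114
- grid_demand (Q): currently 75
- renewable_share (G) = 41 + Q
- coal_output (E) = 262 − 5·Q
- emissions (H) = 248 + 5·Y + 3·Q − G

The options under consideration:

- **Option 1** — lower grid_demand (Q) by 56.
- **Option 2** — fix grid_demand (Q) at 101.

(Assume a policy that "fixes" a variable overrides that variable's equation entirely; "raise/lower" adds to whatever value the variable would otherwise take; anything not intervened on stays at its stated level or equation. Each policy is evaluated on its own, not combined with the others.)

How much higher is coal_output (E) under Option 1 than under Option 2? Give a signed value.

410

Option 1 (Q − 56):
  Q = 75 − 56 = 19
  E = 262 − 5·19 = 167
Option 2 (Q := 101):
  Q = 101
  E = 262 − 5·101 = -243
E: 167 − (-243) = 410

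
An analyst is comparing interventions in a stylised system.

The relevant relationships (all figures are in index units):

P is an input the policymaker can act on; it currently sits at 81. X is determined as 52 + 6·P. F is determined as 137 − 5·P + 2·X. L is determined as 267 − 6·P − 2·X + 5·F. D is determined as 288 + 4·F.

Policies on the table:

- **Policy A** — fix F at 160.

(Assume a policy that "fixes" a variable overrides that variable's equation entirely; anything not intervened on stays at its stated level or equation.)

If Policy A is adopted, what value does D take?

Policy A (F := 160):
  P = 81
  X = 52 + 6·81 = 538
  F = 160
  D = 288 + 4·160 = 928

928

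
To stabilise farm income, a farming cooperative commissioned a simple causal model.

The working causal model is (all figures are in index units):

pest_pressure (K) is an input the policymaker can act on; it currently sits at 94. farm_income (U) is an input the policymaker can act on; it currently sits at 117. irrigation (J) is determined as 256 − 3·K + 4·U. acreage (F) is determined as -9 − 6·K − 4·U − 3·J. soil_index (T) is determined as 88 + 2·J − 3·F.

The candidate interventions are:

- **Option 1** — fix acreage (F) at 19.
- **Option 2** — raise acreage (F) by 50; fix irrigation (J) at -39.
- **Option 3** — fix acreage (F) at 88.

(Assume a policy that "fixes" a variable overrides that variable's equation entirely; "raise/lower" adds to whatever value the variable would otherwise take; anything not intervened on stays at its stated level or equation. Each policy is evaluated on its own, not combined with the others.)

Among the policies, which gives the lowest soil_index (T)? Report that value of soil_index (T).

Option 1 (F := 19):
  K = 94
  U = 117
  J = 256 − 3·94 + 4·117 = 442
  F = 19
  T = 88 + 2·442 − 3·19 = 915
Option 2 (F + 50, J := -39):
  K = 94
  U = 117
  J = -39
  F = -9 − 6·94 − 4·117 − 3·(-39) (+50 from intervention) = -874
  T = 88 + 2·(-39) − 3·(-874) = 2632
Option 3 (F := 88):
  K = 94
  U = 117
  J = 256 − 3·94 + 4·117 = 442
  F = 88
  T = 88 + 2·442 − 3·88 = 708
Comparing — Option 1: T=915, Option 2: T=2632, Option 3: T=708. Lowest is 708 (Option 3).

708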